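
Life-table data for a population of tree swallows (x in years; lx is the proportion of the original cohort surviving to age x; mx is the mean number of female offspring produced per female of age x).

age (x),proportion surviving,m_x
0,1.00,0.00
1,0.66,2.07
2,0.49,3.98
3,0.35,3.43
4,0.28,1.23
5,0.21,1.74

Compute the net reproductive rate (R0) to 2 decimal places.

5.23

lx·mx by age: 0, 1.3662, 1.9502, 1.2005, 0.3444, 0.3654
R0 = Σ lx·mx = 5.2267 → 5.23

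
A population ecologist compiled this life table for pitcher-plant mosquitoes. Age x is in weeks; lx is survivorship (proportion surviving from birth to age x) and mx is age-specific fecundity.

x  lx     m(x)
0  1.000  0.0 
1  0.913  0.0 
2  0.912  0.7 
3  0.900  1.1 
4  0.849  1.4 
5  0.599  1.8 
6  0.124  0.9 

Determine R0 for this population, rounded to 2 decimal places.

4.01

lx·mx by age: 0, 0, 0.6384, 0.99, 1.1886, 1.0782, 0.1116
R0 = Σ lx·mx = 4.0068 → 4.01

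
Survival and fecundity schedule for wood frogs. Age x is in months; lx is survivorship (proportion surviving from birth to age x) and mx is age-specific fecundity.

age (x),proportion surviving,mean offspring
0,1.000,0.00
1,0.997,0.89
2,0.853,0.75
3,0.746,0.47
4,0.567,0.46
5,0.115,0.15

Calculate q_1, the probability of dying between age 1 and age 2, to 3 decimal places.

q_1 = (l_1 − l_2) / l_1 = (0.997 − 0.853) / 0.997
     = 0.144 / 0.997 = 0.144433… → 0.144

0.144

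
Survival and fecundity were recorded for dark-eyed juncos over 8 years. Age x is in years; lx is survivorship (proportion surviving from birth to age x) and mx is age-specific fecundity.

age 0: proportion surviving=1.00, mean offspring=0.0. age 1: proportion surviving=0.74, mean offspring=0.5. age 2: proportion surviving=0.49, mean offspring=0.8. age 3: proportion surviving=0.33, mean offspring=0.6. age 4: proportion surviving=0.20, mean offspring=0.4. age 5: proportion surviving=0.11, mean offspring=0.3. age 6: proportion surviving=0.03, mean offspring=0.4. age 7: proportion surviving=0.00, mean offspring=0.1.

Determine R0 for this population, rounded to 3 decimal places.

1.085

lx·mx by age: 0, 0.37, 0.392, 0.198, 0.08, 0.033, 0.012, 0
R0 = Σ lx·mx = 1.085 → 1.085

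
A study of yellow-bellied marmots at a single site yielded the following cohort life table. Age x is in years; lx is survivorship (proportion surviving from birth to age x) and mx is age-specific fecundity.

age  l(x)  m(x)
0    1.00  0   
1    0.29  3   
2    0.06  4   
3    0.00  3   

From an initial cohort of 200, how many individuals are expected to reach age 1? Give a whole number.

Expected survivors = N0 · l_1 = 200 × 0.29 = 58 → 58

58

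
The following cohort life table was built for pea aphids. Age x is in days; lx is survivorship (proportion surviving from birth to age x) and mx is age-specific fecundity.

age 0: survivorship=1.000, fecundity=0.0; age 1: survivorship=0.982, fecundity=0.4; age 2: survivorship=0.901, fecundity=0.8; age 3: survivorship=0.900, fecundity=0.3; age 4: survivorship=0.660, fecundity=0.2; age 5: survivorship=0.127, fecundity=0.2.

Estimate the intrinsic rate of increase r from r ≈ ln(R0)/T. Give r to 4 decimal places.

0.2020

R0 = Σ lx·mx = 0 + 0.3928 + 0.7208 + 0.27 + 0.132 + 0.0254 = 1.541
Σ x·lx·mx = 3.2994; T = 3.2994/1.541 = 2.14108…
r ≈ ln(R0)/T = ln(1.541)/2.14108… = 0.201969… → 0.2020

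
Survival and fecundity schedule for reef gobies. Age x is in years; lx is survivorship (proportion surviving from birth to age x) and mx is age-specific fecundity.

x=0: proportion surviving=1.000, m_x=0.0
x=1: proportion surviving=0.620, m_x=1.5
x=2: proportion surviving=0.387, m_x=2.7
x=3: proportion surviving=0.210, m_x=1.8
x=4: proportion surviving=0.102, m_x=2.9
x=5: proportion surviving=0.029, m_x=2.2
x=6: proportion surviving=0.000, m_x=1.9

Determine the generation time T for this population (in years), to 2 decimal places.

lx·mx: 0, 0.93, 1.0449, 0.378, 0.2958, 0.0638, 0 → R0 = 2.7125
x·lx·mx: 0, 0.93, 2.0898, 1.134, 1.1832, 0.319, 0 → Σ = 5.656
T = 5.656 / 2.7125 = 2.085161… → 2.09

2.09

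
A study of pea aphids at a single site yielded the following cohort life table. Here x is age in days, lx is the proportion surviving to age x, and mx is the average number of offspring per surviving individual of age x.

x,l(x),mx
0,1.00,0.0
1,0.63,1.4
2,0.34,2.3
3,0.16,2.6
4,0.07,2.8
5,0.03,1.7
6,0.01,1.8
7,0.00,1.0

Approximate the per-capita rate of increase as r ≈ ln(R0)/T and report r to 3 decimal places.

0.413

R0 = Σ lx·mx = 0 + 0.882 + 0.782 + 0.416 + 0.196 + 0.051 + 0.018 + 0 = 2.345
Σ x·lx·mx = 4.841; T = 4.841/2.345 = 2.06439…
r ≈ ln(R0)/T = ln(2.345)/2.06439… = 0.41285… → 0.413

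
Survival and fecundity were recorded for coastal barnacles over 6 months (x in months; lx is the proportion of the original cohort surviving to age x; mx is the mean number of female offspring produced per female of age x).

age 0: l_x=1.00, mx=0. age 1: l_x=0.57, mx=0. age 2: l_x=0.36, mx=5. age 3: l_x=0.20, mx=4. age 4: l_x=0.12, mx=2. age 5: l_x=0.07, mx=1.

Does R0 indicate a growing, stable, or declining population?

growing

R0 = Σ lx·mx = 0 + 0 + 1.8 + 0.8 + 0.24 + 0.07 = 2.91
R0 > 1, so the population is growing.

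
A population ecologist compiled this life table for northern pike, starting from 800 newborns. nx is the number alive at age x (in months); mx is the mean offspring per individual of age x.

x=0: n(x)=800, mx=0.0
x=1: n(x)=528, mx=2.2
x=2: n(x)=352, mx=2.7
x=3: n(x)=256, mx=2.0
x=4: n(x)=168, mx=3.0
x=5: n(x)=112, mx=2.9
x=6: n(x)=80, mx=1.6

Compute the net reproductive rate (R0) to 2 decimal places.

lx = nx/n0 = nx/800: 1, 0.66, 0.44, 0.32, 0.21, 0.14, 0.1
lx·mx by age: 0, 1.452, 1.188, 0.64, 0.63, 0.406, 0.16
R0 = Σ lx·mx = 4.476 → 4.48

4.48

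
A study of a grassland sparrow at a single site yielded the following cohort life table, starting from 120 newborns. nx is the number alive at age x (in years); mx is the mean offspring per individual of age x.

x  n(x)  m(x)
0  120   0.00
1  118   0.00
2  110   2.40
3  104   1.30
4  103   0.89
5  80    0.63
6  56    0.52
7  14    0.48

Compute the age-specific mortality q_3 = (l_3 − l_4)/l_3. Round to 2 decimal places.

lx = nx/n0 = nx/120: 1, 0.98333…, 0.91667…, 0.86667…, 0.85833…, 0.66667…, 0.46667…, 0.11667…
q_3 = (l_3 − l_4) / l_3 = (0.866667… − 0.858333…) / 0.866667…
     = 0.008333… / 0.866667… = 0.009615… → 0.01

0.01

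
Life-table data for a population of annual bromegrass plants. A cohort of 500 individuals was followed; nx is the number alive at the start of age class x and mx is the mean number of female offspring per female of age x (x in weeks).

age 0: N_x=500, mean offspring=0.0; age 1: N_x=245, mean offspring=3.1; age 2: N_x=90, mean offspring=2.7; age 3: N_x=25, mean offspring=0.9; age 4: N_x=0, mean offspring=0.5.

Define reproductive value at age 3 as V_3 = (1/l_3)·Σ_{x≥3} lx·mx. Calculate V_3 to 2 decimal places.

lx = nx/n0 = nx/500: 1, 0.49, 0.18, 0.05, 0
lx·mx for x ≥ 3: 0.045, 0 → sum = 0.045
V_3 = 0.045 / l_3 = 0.045 / 0.05 = 0.9 → 0.90

0.90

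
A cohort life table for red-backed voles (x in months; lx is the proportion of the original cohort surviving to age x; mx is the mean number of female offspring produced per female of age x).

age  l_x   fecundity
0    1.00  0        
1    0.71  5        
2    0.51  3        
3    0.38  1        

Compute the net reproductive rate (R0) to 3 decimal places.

5.460

lx·mx by age: 0, 3.55, 1.53, 0.38
R0 = Σ lx·mx = 5.46 → 5.460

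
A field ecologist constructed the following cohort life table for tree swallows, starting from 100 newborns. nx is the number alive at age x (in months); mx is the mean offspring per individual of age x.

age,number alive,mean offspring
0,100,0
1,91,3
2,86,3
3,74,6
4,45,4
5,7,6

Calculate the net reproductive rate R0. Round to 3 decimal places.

lx = nx/n0 = nx/100: 1, 0.91, 0.86, 0.74, 0.45, 0.07
lx·mx by age: 0, 2.73, 2.58, 4.44, 1.8, 0.42
R0 = Σ lx·mx = 11.97 → 11.970

11.970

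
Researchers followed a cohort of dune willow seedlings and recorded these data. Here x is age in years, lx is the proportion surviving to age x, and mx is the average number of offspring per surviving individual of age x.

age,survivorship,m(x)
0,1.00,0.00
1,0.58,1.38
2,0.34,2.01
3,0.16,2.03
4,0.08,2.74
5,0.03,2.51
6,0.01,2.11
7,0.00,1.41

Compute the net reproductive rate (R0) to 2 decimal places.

lx·mx by age: 0, 0.8004, 0.6834, 0.3248, 0.2192, 0.0753, 0.0211, 0
R0 = Σ lx·mx = 2.1242 → 2.12

2.12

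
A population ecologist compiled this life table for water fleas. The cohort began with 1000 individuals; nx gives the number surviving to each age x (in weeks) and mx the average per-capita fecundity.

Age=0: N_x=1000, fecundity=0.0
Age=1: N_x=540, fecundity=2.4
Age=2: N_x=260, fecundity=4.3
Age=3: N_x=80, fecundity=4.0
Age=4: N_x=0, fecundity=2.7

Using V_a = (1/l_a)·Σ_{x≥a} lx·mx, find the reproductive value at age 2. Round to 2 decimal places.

lx = nx/n0 = nx/1000: 1, 0.54, 0.26, 0.08, 0
lx·mx for x ≥ 2: 1.118, 0.32, 0 → sum = 1.438
V_2 = 1.438 / l_2 = 1.438 / 0.26 = 5.530769… → 5.53

5.53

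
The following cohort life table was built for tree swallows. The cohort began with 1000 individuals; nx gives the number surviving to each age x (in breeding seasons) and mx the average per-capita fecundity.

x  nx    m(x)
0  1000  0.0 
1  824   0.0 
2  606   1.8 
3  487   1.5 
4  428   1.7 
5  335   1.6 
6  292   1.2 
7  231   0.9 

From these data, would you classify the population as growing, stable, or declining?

lx = nx/n0 = nx/1000: 1, 0.824, 0.606, 0.487, 0.428, 0.335, 0.292, 0.231
R0 = Σ lx·mx = 0 + 0 + 1.0908 + 0.7305 + 0.7276 + 0.536 + 0.3504 + 0.2079 = 3.6432
R0 > 1, so the population is growing.

growing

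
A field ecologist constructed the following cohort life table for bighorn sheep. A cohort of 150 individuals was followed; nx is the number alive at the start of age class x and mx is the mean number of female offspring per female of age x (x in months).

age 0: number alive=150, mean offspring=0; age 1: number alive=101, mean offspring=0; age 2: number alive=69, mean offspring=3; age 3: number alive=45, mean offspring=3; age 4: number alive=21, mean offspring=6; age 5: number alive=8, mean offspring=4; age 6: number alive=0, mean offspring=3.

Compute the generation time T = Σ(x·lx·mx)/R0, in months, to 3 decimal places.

lx = nx/n0 = nx/150: 1, 0.67333…, 0.46, 0.3, 0.14, 0.05333…, 0
lx·mx: 0, 0, 1.38, 0.9, 0.84, 0.213333…, 0 → R0 = 3.333333…
x·lx·mx: 0, 0, 2.76, 2.7, 3.36, 1.066667…, 0 → Σ = 9.886667…
T = 9.886667… / 3.333333… = 2.966… → 2.966

2.966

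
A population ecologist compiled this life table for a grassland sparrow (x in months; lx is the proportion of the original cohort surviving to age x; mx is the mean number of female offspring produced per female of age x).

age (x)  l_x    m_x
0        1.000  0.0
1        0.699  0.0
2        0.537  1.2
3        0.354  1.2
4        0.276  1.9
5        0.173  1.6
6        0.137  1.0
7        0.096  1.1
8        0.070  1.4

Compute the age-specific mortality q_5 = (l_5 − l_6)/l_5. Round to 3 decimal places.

q_5 = (l_5 − l_6) / l_5 = (0.173 − 0.137) / 0.173
     = 0.036 / 0.173 = 0.208092… → 0.208

0.208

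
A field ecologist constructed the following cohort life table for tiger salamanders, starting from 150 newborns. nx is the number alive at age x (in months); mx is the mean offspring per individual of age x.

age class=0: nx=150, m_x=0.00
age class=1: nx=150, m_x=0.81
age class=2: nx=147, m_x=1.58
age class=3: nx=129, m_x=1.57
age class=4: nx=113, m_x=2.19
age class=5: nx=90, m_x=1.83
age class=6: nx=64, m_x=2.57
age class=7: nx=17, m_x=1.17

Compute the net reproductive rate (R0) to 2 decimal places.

lx = nx/n0 = nx/150: 1, 1, 0.98, 0.86, 0.75333…, 0.6, 0.42667…, 0.11333…
lx·mx by age: 0, 0.81, 1.5484, 1.3502, 1.6498…, 1.098, 1.096533…, 0.1326…
R0 = Σ lx·mx = 7.685533… → 7.69

7.69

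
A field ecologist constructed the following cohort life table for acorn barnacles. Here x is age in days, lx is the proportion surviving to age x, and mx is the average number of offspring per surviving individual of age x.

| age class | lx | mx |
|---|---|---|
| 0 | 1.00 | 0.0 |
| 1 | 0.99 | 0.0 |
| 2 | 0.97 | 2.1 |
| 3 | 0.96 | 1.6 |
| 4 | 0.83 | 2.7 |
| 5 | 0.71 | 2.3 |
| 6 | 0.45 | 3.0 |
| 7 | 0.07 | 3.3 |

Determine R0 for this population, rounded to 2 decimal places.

lx·mx by age: 0, 0, 2.037, 1.536, 2.241, 1.633, 1.35, 0.231
R0 = Σ lx·mx = 9.028 → 9.03

9.03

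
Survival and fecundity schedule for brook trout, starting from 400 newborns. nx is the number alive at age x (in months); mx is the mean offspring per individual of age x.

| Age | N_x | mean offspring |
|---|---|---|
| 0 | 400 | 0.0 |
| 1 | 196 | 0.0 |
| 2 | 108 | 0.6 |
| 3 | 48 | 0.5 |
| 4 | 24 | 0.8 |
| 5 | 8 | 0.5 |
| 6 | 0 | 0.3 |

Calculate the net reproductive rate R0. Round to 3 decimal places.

lx = nx/n0 = nx/400: 1, 0.49, 0.27, 0.12, 0.06, 0.02, 0
lx·mx by age: 0, 0, 0.162, 0.06, 0.048, 0.01, 0
R0 = Σ lx·mx = 0.28 → 0.280

0.280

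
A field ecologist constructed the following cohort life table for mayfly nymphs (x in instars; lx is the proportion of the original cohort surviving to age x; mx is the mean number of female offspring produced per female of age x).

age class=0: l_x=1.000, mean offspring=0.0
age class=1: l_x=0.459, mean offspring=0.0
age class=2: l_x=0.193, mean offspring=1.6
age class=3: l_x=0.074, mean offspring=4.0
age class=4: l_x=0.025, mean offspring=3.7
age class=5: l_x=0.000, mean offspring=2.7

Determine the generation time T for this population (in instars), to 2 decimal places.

2.69

lx·mx: 0, 0, 0.3088, 0.296, 0.0925, 0 → R0 = 0.6973
x·lx·mx: 0, 0, 0.6176, 0.888, 0.37, 0 → Σ = 1.8756
T = 1.8756 / 0.6973 = 2.689804… → 2.69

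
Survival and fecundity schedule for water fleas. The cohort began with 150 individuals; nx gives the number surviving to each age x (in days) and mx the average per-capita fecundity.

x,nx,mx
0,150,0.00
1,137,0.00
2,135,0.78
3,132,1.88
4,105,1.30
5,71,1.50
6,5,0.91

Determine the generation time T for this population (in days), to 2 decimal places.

lx = nx/n0 = nx/150: 1, 0.91333…, 0.9, 0.88, 0.7, 0.47333…, 0.03333…
lx·mx: 0, 0, 0.702, 1.6544, 0.91, 0.71…, 0.030333… → R0 = 4.006733…
x·lx·mx: 0, 0, 1.404, 4.9632, 3.64, 3.55…, 0.182… → Σ = 13.7392…
T = 13.7392… / 4.006733… = 3.429028… → 3.43

3.43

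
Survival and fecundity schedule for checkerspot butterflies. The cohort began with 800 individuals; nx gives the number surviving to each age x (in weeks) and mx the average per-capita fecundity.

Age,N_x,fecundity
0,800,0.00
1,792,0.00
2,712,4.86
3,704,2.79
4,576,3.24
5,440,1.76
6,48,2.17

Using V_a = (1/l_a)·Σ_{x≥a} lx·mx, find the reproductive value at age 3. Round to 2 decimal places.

lx = nx/n0 = nx/800: 1, 0.99, 0.89, 0.88, 0.72, 0.55, 0.06
lx·mx for x ≥ 3: 2.4552, 2.3328, 0.968, 0.1302 → sum = 5.8862
V_3 = 5.8862 / l_3 = 5.8862 / 0.88 = 6.688864… → 6.69

6.69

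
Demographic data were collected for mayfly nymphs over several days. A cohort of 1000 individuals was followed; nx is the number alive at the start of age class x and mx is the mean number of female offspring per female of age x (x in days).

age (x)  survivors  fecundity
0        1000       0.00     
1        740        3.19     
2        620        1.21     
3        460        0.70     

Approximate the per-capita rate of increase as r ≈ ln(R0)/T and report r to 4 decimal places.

0.8771

lx = nx/n0 = nx/1000: 1, 0.74, 0.62, 0.46
R0 = Σ lx·mx = 0 + 2.3606 + 0.7502 + 0.322 = 3.4328
Σ x·lx·mx = 4.827; T = 4.827/3.4328 = 1.40614…
r ≈ ln(R0)/T = ln(3.4328)/1.40614… = 0.877136… → 0.8771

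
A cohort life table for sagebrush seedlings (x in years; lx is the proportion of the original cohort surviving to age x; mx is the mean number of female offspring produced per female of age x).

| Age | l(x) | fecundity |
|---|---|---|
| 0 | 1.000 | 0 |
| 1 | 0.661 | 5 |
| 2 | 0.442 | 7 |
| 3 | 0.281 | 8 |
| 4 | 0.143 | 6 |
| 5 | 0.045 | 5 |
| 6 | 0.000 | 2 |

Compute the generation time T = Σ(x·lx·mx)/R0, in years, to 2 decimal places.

2.14

lx·mx: 0, 3.305, 3.094, 2.248, 0.858, 0.225, 0 → R0 = 9.73
x·lx·mx: 0, 3.305, 6.188, 6.744, 3.432, 1.125, 0 → Σ = 20.794
T = 20.794 / 9.73 = 2.137102… → 2.14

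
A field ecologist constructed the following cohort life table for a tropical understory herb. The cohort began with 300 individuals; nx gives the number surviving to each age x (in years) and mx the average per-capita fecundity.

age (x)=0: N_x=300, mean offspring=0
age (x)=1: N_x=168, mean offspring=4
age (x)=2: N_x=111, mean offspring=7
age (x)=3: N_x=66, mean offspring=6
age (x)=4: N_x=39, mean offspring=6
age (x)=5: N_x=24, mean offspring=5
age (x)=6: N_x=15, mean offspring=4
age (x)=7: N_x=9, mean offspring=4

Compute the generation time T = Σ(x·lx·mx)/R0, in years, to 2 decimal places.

lx = nx/n0 = nx/300: 1, 0.56, 0.37, 0.22, 0.13, 0.08, 0.05, 0.03
lx·mx: 0, 2.24, 2.59, 1.32, 0.78, 0.4, 0.2, 0.12 → R0 = 7.65
x·lx·mx: 0, 2.24, 5.18, 3.96, 3.12, 2, 1.2, 0.84 → Σ = 18.54
T = 18.54 / 7.65 = 2.423529… → 2.42

2.42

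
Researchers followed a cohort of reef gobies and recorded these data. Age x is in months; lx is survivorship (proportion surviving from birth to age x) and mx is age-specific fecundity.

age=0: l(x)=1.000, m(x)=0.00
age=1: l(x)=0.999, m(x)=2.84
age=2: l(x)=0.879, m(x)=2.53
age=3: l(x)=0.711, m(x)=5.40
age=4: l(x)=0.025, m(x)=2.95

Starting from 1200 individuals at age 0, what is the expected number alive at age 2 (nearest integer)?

Expected survivors = N0 · l_2 = 1200 × 0.879 = 1054.8 → 1055

1055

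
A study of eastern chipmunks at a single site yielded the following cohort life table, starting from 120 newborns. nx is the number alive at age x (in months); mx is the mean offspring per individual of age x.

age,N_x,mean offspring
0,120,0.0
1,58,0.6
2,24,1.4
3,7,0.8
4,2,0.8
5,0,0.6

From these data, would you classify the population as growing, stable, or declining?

declining

lx = nx/n0 = nx/120: 1, 0.48333…, 0.2, 0.05833…, 0.01667…, 0
R0 = Σ lx·mx = 0 + 0.29… + 0.28 + 0.046667… + 0.013333… + 0 = 0.63…
R0 < 1, so the population is declining.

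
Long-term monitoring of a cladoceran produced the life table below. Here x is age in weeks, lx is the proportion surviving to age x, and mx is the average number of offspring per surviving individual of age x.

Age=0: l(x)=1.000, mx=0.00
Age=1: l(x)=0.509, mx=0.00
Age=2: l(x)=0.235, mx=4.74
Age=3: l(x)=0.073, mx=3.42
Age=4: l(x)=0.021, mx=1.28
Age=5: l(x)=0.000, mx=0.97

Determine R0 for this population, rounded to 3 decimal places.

lx·mx by age: 0, 0, 1.1139, 0.24966, 0.02688, 0
R0 = Σ lx·mx = 1.39044 → 1.390

1.390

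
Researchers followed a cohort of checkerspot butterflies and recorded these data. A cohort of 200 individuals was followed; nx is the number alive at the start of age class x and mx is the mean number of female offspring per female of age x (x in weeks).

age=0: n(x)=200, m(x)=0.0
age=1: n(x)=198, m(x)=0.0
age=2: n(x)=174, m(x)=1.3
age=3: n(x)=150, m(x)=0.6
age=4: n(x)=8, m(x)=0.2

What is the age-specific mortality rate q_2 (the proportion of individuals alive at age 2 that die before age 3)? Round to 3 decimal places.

lx = nx/n0 = nx/200: 1, 0.99, 0.87, 0.75, 0.04
q_2 = (l_2 − l_3) / l_2 = (0.87 − 0.75) / 0.87
     = 0.12 / 0.87 = 0.137931… → 0.138

0.138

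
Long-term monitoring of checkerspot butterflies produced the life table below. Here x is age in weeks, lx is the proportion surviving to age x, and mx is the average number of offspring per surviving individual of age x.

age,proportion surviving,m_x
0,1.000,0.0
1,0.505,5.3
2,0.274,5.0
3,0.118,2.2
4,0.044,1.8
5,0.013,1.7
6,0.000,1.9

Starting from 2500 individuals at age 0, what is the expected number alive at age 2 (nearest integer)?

685

Expected survivors = N0 · l_2 = 2500 × 0.274 = 685 → 685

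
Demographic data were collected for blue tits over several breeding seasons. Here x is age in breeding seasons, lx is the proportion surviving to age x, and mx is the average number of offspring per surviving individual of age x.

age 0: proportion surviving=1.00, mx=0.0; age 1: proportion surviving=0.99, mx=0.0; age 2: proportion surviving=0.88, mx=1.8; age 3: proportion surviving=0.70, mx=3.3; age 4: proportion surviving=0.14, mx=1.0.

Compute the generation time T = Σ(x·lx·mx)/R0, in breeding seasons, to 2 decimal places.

2.64

lx·mx: 0, 0, 1.584, 2.31, 0.14 → R0 = 4.034
x·lx·mx: 0, 0, 3.168, 6.93, 0.56 → Σ = 10.658
T = 10.658 / 4.034 = 2.642043… → 2.64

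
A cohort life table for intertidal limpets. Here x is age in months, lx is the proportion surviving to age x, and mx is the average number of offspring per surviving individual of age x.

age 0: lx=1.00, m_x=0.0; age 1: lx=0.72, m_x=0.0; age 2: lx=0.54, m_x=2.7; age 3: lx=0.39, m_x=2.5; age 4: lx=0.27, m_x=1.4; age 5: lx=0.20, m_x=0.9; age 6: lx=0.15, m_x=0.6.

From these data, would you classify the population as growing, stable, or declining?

R0 = Σ lx·mx = 0 + 0 + 1.458 + 0.975 + 0.378 + 0.18 + 0.09 = 3.081
R0 > 1, so the population is growing.

growing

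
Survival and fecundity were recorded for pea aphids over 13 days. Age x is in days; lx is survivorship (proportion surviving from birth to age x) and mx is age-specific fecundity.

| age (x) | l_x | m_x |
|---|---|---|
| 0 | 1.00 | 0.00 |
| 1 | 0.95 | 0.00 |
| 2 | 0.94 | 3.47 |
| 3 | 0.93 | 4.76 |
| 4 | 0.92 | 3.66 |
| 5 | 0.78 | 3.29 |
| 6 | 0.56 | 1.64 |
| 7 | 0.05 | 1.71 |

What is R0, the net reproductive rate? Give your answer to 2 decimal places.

lx·mx by age: 0, 0, 3.2618, 4.4268, 3.3672, 2.5662, 0.9184, 0.0855
R0 = Σ lx·mx = 14.6259 → 14.63

14.63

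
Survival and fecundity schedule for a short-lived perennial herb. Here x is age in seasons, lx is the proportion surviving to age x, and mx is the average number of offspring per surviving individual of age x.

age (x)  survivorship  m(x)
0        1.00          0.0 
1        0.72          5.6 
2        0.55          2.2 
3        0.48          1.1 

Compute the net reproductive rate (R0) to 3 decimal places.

lx·mx by age: 0, 4.032, 1.21, 0.528
R0 = Σ lx·mx = 5.77 → 5.770

5.770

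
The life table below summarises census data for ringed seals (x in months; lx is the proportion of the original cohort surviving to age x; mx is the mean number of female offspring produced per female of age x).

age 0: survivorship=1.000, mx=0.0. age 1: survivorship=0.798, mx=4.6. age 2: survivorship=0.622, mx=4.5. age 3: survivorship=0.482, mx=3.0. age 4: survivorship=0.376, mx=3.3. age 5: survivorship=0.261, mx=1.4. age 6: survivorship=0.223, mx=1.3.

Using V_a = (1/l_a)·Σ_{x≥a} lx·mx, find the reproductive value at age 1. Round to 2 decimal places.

12.30

lx·mx for x ≥ 1: 3.6708, 2.799, 1.446, 1.2408, 0.3654, 0.2899 → sum = 9.8119
V_1 = 9.8119 / l_1 = 9.8119 / 0.798 = 12.295614… → 12.30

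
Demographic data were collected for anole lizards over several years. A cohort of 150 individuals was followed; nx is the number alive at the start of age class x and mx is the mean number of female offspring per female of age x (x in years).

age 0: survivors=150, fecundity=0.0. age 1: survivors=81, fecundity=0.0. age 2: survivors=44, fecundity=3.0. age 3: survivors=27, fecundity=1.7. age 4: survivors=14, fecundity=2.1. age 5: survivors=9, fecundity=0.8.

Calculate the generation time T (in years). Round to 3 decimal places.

2.589

lx = nx/n0 = nx/150: 1, 0.54, 0.29333…, 0.18, 0.09333…, 0.06
lx·mx: 0, 0, 0.88…, 0.306, 0.196…, 0.048 → R0 = 1.43…
x·lx·mx: 0, 0, 1.76…, 0.918, 0.784…, 0.24 → Σ = 3.702…
T = 3.702… / 1.43… = 2.588811… → 2.589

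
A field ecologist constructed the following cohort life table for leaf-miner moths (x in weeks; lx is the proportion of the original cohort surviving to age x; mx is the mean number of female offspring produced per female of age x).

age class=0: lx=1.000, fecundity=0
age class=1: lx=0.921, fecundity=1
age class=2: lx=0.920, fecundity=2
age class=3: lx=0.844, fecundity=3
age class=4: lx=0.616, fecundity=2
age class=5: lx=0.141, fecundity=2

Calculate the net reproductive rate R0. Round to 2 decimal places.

lx·mx by age: 0, 0.921, 1.84, 2.532, 1.232, 0.282
R0 = Σ lx·mx = 6.807 → 6.81

6.81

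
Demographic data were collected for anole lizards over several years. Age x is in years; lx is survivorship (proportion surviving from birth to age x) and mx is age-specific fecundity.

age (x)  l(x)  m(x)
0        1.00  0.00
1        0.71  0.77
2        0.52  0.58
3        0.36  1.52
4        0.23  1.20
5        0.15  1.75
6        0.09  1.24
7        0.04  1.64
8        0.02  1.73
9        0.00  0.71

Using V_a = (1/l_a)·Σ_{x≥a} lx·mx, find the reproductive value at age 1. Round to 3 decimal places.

lx·mx for x ≥ 1: 0.5467, 0.3016, 0.5472, 0.276, 0.2625, 0.1116, 0.0656, 0.0346, 0 → sum = 2.1458
V_1 = 2.1458 / l_1 = 2.1458 / 0.71 = 3.022254… → 3.022

3.022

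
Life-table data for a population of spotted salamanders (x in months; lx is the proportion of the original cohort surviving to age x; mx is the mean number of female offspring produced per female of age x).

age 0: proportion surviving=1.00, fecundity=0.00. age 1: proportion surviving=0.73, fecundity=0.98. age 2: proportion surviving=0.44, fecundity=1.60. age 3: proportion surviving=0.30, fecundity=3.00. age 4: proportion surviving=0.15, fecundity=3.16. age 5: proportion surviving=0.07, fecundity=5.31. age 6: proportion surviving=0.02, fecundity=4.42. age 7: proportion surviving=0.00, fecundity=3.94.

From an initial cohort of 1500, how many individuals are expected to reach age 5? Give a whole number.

105

Expected survivors = N0 · l_5 = 1500 × 0.07 = 105 → 105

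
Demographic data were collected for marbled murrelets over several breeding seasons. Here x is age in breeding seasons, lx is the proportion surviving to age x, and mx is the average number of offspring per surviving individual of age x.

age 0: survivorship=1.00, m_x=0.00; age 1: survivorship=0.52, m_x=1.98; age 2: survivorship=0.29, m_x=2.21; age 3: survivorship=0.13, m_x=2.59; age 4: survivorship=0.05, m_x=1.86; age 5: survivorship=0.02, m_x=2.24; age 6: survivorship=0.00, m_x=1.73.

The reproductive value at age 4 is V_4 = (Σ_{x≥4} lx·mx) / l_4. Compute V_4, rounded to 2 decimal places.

lx·mx for x ≥ 4: 0.093, 0.0448, 0 → sum = 0.1378
V_4 = 0.1378 / l_4 = 0.1378 / 0.05 = 2.756 → 2.76

2.76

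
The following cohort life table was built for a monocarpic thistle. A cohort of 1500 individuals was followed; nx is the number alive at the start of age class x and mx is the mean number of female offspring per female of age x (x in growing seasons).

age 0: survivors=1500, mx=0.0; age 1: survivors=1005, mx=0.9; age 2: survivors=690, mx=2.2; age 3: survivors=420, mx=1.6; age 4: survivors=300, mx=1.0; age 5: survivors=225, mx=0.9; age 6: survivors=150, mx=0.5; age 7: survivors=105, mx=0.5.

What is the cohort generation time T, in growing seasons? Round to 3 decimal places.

2.413

lx = nx/n0 = nx/1500: 1, 0.67, 0.46, 0.28, 0.2, 0.15, 0.1, 0.07
lx·mx: 0, 0.603, 1.012, 0.448, 0.2, 0.135, 0.05, 0.035 → R0 = 2.483
x·lx·mx: 0, 0.603, 2.024, 1.344, 0.8, 0.675, 0.3, 0.245 → Σ = 5.991
T = 5.991 / 2.483 = 2.412807… → 2.413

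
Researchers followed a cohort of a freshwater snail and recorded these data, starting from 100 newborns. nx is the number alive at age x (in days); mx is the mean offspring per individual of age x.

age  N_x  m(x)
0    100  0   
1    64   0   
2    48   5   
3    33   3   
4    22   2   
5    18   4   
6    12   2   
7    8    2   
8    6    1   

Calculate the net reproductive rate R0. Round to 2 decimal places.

lx = nx/n0 = nx/100: 1, 0.64, 0.48, 0.33, 0.22, 0.18, 0.12, 0.08, 0.06
lx·mx by age: 0, 0, 2.4, 0.99, 0.44, 0.72, 0.24, 0.16, 0.06
R0 = Σ lx·mx = 5.01 → 5.01

5.01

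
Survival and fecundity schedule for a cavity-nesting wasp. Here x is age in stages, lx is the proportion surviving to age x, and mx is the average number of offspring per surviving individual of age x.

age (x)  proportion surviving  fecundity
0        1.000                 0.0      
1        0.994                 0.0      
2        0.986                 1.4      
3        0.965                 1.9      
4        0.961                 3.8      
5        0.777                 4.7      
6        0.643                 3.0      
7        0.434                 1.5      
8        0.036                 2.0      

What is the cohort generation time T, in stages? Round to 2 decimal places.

4.39

lx·mx: 0, 0, 1.3804, 1.8335, 3.6518, 3.6519, 1.929, 0.651, 0.072 → R0 = 13.1696
x·lx·mx: 0, 0, 2.7608, 5.5005, 14.6072, 18.2595, 11.574, 4.557, 0.576 → Σ = 57.835
T = 57.835 / 13.1696 = 4.391553… → 4.39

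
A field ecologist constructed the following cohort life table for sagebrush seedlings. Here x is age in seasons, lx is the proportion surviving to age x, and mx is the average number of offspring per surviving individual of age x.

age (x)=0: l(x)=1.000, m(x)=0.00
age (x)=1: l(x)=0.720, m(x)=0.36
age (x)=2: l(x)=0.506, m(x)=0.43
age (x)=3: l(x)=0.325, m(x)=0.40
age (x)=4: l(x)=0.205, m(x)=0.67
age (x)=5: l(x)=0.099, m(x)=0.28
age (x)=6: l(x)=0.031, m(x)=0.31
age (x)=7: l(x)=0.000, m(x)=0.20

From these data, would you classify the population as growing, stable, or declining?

declining

R0 = Σ lx·mx = 0 + 0.2592 + 0.21758 + 0.13 + 0.13735 + 0.02772 + 0.00961 + 0 = 0.78146
R0 < 1, so the population is declining.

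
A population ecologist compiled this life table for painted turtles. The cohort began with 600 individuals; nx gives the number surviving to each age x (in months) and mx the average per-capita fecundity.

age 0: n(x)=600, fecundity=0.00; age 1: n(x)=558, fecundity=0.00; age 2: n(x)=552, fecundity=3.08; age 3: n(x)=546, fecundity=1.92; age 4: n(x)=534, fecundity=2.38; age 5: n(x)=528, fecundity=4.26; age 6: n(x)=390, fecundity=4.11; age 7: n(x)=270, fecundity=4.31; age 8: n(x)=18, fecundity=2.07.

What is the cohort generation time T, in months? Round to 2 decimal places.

lx = nx/n0 = nx/600: 1, 0.93, 0.92, 0.91, 0.89, 0.88, 0.65, 0.45, 0.03
lx·mx: 0, 0, 2.8336, 1.7472, 2.1182, 3.7488, 2.6715, 1.9395, 0.0621 → R0 = 15.1209
x·lx·mx: 0, 0, 5.6672, 5.2416, 8.4728, 18.744, 16.029, 13.5765, 0.4968 → Σ = 68.2279
T = 68.2279 / 15.1209 = 4.512159… → 4.51

4.51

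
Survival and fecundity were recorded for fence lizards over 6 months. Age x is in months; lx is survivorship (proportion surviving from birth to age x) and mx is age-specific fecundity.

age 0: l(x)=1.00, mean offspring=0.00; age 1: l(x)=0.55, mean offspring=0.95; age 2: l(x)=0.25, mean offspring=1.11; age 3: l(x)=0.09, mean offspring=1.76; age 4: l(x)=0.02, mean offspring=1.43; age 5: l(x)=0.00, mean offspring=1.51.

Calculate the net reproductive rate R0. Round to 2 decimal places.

lx·mx by age: 0, 0.5225, 0.2775, 0.1584, 0.0286, 0
R0 = Σ lx·mx = 0.987 → 0.99

0.99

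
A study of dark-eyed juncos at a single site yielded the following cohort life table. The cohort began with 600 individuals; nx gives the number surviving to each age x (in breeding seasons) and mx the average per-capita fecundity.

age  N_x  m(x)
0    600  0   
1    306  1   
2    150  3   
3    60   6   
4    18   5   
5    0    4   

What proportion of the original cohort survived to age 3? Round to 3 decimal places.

0.100

l_3 = n_3/n_0 = 60/600 = 0.1 → 0.100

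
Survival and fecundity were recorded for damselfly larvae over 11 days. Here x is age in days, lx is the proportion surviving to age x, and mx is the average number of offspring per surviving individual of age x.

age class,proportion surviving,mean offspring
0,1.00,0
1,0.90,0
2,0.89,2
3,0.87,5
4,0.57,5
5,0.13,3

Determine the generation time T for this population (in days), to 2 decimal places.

lx·mx: 0, 0, 1.78, 4.35, 2.85, 0.39 → R0 = 9.37
x·lx·mx: 0, 0, 3.56, 13.05, 11.4, 1.95 → Σ = 29.96
T = 29.96 / 9.37 = 3.197439… → 3.20

3.20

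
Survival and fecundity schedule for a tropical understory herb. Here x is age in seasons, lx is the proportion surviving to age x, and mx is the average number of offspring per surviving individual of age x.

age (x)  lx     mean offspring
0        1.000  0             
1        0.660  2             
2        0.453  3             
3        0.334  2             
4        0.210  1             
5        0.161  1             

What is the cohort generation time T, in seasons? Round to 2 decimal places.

2.07

lx·mx: 0, 1.32, 1.359, 0.668, 0.21, 0.161 → R0 = 3.718
x·lx·mx: 0, 1.32, 2.718, 2.004, 0.84, 0.805 → Σ = 7.687
T = 7.687 / 3.718 = 2.067509… → 2.07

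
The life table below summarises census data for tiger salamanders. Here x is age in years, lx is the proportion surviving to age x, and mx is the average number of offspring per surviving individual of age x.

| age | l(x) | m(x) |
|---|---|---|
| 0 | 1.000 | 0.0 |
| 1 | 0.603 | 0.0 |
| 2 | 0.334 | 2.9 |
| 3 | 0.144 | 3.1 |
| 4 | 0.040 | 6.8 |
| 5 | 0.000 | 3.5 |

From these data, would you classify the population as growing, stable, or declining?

R0 = Σ lx·mx = 0 + 0 + 0.9686 + 0.4464 + 0.272 + 0 = 1.687
R0 > 1, so the population is growing.

growing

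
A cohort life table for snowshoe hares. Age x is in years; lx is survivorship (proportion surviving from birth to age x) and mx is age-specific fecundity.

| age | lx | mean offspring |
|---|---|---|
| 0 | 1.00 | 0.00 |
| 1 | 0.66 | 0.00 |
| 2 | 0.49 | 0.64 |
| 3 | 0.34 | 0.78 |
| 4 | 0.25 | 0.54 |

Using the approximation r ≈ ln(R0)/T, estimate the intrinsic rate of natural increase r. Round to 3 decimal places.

-0.123

R0 = Σ lx·mx = 0 + 0 + 0.3136 + 0.2652 + 0.135 = 0.7138
Σ x·lx·mx = 1.9628; T = 1.9628/0.7138 = 2.74979…
r ≈ ln(R0)/T = ln(0.7138)/2.74979… = -0.12261… → -0.123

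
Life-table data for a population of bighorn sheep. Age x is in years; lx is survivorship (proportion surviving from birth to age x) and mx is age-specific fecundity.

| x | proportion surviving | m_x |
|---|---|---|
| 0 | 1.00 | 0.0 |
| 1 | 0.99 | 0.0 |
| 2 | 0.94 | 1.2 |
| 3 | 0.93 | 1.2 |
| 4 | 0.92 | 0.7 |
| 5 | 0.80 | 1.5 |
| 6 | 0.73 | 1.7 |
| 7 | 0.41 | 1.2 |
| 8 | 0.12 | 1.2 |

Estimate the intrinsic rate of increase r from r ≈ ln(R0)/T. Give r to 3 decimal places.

R0 = Σ lx·mx = 0 + 0 + 1.128 + 1.116 + 0.644 + 1.2 + 1.241 + 0.492 + 0.144 = 5.965
Σ x·lx·mx = 26.222; T = 26.222/5.965 = 4.39598…
r ≈ ln(R0)/T = ln(5.965)/4.39598… = 0.40626… → 0.406

0.406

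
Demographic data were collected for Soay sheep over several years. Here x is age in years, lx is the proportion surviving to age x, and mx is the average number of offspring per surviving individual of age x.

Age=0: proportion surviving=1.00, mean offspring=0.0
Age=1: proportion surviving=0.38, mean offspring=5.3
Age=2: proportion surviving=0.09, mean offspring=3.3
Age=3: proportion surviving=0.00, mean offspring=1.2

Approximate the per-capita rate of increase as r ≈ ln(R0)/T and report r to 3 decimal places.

0.742

R0 = Σ lx·mx = 0 + 2.014 + 0.297 + 0 = 2.311
Σ x·lx·mx = 2.608; T = 2.608/2.311 = 1.12852…
r ≈ ln(R0)/T = ln(2.311)/1.12852… = 0.74228… → 0.742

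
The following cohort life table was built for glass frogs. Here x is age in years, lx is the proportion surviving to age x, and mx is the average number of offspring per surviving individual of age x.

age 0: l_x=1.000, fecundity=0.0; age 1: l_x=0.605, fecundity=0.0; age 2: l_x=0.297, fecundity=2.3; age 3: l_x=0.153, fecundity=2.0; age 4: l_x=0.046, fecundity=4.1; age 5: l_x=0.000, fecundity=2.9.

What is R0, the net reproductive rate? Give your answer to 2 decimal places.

lx·mx by age: 0, 0, 0.6831, 0.306, 0.1886, 0
R0 = Σ lx·mx = 1.1777 → 1.18

1.18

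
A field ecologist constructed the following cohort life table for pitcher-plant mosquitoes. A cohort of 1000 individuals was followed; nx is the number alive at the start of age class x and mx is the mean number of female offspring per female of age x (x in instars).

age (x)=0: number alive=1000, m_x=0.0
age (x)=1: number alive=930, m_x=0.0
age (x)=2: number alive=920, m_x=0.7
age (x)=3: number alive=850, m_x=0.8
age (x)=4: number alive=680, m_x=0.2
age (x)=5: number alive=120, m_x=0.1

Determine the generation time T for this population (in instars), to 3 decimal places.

lx = nx/n0 = nx/1000: 1, 0.93, 0.92, 0.85, 0.68, 0.12
lx·mx: 0, 0, 0.644, 0.68, 0.136, 0.012 → R0 = 1.472
x·lx·mx: 0, 0, 1.288, 2.04, 0.544, 0.06 → Σ = 3.932
T = 3.932 / 1.472 = 2.671196… → 2.671

2.671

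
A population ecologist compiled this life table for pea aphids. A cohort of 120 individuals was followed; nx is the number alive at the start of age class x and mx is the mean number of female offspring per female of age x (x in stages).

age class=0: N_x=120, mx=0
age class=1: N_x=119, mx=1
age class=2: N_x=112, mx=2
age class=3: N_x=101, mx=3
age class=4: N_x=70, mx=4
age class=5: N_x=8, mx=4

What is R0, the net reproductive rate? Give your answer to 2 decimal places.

lx = nx/n0 = nx/120: 1, 0.99167…, 0.93333…, 0.84167…, 0.58333…, 0.06667…
lx·mx by age: 0, 0.991667…, 1.866667…, 2.525…, 2.333333…, 0.266667…
R0 = Σ lx·mx = 7.983333… → 7.98

7.98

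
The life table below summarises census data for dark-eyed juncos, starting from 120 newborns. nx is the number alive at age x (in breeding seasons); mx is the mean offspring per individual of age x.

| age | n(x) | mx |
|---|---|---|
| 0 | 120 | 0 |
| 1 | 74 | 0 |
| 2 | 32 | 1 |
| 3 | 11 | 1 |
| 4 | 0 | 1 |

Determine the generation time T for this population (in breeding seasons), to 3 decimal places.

lx = nx/n0 = nx/120: 1, 0.61667…, 0.26667…, 0.09167…, 0
lx·mx: 0, 0, 0.266667…, 0.091667…, 0 → R0 = 0.358333…
x·lx·mx: 0, 0, 0.533333…, 0.275…, 0 → Σ = 0.808333…
T = 0.808333… / 0.358333… = 2.255814… → 2.256

2.256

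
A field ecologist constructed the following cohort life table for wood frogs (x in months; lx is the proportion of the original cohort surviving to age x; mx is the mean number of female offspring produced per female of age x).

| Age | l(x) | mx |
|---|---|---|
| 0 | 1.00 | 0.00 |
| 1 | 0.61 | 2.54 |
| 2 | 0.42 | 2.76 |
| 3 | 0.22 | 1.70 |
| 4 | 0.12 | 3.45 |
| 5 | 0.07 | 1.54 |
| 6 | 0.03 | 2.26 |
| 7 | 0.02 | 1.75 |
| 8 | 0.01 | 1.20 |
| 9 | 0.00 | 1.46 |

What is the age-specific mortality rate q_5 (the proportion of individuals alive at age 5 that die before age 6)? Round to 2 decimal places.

0.57

q_5 = (l_5 − l_6) / l_5 = (0.07 − 0.03) / 0.07
     = 0.04 / 0.07 = 0.571429… → 0.57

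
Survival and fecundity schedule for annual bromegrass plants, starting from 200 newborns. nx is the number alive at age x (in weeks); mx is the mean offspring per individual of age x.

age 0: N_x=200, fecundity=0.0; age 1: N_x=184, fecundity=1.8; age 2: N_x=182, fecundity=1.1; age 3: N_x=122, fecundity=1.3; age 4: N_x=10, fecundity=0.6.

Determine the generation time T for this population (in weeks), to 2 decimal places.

1.77

lx = nx/n0 = nx/200: 1, 0.92, 0.91, 0.61, 0.05
lx·mx: 0, 1.656, 1.001, 0.793, 0.03 → R0 = 3.48
x·lx·mx: 0, 1.656, 2.002, 2.379, 0.12 → Σ = 6.157
T = 6.157 / 3.48 = 1.769253… → 1.77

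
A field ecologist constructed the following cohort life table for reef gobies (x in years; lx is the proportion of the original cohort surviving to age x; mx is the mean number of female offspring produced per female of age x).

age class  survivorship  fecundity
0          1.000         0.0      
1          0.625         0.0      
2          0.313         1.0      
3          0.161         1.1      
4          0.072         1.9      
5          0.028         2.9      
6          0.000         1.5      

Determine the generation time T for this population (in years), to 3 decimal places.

2.981

lx·mx: 0, 0, 0.313, 0.1771, 0.1368, 0.0812, 0 → R0 = 0.7081
x·lx·mx: 0, 0, 0.626, 0.5313, 0.5472, 0.406, 0 → Σ = 2.1105
T = 2.1105 / 0.7081 = 2.980511… → 2.981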